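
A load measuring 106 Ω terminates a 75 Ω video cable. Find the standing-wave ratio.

For a purely resistive load, VSWR = R_L/Z_0 or Z_0/R_L (whichever > 1) = 106/75

VSWR ≈ 1.41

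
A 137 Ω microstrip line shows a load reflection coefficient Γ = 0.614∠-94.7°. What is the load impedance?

Z_L ≈ 57.8 − j113 Ω

Z_L = Z_0·(1 + Γ)/(1 − Γ) = 137·(0.95 − j0.612)/(1.05 + j0.612)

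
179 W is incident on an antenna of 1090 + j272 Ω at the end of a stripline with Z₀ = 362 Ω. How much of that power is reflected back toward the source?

P_reflected ≈ 49.5 W

|Γ| = |(728 + j272)/(1452 + j272)| = 0.526
|Γ|² = 0.277
P_refl = |Γ|²·P_inc = 49.5 W, P_del = (1 − |Γ|²)·P_inc = 129 W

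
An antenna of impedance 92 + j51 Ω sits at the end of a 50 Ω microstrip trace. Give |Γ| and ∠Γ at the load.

Γ ≈ 0.438 ∠ 30.8°

Γ = (Z_L − Z_0)/(Z_L + Z_0) = (42 + j51)/(142 + j51)
|Γ| = 66.1/151 = 0.438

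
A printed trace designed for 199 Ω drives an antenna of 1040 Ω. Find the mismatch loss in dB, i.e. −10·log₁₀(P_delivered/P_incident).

Γ = (1040 − 199)/(1040 + 199) = 0.679
|Γ|² = 0.461, so P_del/P_inc = 1 − |Γ|² = 0.539
ML = −10·log₁₀(1 − |Γ|²)

mismatch loss ≈ 2.68 dB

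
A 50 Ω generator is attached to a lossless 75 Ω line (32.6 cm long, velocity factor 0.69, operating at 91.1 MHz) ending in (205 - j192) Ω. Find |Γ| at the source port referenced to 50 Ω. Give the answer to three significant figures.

λ = v/f = 0.69·c / 91.1 MHz = 2.27 m
βl = 2π·l/λ = 2π × 0.143 = 51.6°
tan(βl) = 1.26
Z_in = Z_0·(Z_L + jZ_0·tanβl)/(Z_0 + jZ_L·tanβl) = 17.8 − j37.5 Ω
Γ_s = (Z_in − Z_s)/(Z_in + Z_s) = (-32.2 − j37.5)/(67.8 − j37.5), |Γ_s| = 0.638

|Γ| ≈ 0.638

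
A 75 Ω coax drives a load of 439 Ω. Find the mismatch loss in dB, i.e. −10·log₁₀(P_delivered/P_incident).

Γ = (439 − 75)/(439 + 75) = 0.708
|Γ|² = 0.502, so P_del/P_inc = 1 − |Γ|² = 0.498
ML = −10·log₁₀(1 − |Γ|²)

mismatch loss ≈ 3.02 dB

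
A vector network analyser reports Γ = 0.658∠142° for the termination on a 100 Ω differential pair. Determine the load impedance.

Z_L = Z_0·(1 + Γ)/(1 − Γ) = 100·(0.481 + j0.405)/(1.52 − j0.405)

Z_L ≈ 23 + j32.8 Ω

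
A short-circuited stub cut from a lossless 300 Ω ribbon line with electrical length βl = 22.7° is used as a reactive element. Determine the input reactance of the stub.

X_in ≈ 125 Ω (inductive)

tan(βl) = 0.418
For a short-circuited stub, Z_in = jZ_0·tan(βl)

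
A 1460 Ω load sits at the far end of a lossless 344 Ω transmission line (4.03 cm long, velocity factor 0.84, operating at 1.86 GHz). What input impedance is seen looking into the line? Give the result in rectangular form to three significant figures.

λ = v/f = 0.84·c / 1.86 GHz = 0.135 m
βl = 2π·l/λ = 2π × 0.297 = 107°
tan(βl) = tan(107°) = -3.25
Z_in = Z_0·(Z_L + jZ_0·tanβl)/(Z_0 + jZ_L·tanβl)
     = 344·(1460 − j1120)/(344 − j4750)

Z_in ≈ 88.2 + j99.3 Ω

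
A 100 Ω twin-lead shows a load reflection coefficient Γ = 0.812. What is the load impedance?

Z_L = Z_0·(1 + Γ)/(1 − Γ) = 100·(1.81)/(0.188)

Z_L ≈ 964 Ω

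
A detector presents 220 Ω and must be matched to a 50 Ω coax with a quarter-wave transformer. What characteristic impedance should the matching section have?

Z_qwt ≈ 105 Ω

Z_qwt = √(Z_0·R_L) = √(50 × 220) = √11000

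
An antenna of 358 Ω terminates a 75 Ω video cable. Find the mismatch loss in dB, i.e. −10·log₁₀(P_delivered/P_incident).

Γ = (358 − 75)/(358 + 75) = 0.654
|Γ|² = 0.427, so P_del/P_inc = 1 − |Γ|² = 0.573
ML = −10·log₁₀(1 − |Γ|²)

mismatch loss ≈ 2.42 dB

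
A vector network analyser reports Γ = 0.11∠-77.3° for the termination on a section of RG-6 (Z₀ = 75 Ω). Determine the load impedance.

Z_L = Z_0·(1 + Γ)/(1 − Γ) = 75·(1.02 − j0.107)/(0.976 + j0.107)

Z_L ≈ 76.9 − j16.7 Ω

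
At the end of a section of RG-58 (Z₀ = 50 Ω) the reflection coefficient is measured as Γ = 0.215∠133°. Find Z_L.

Z_L = Z_0·(1 + Γ)/(1 − Γ) = 50·(0.853 + j0.157)/(1.15 − j0.157)

Z_L ≈ 35.6 + j11.7 Ω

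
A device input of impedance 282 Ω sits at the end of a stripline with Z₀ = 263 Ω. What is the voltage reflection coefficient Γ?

Γ = 0.0349

Γ = (Z_L − Z_0)/(Z_L + Z_0) = (282 − 263)/(282 + 263) = 19/545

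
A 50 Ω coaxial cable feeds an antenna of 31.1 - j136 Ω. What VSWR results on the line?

Γ = (Z_L − Z_0)/(Z_L + Z_0) = (-18.9 − j136)/(81.1 − j136)
|Γ| = 137/158 = 0.867
VSWR = (1 + |Γ|)/(1 − |Γ|) = 1.87/0.133

VSWR ≈ 14.1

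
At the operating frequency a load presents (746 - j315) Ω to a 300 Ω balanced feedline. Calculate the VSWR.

Γ = (Z_L − Z_0)/(Z_L + Z_0) = (446 − j315)/(1046 − j315)
|Γ| = 546/1090 = 0.5
VSWR = (1 + |Γ|)/(1 − |Γ|) = 1.5/0.5

VSWR ≈ 3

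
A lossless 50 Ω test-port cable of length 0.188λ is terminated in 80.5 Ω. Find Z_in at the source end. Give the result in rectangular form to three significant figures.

βl = 2π × 0.188 = 67.7°
tan(βl) = tan(67.7°) = 2.44
Z_in = Z_0·(Z_L + jZ_0·tanβl)/(Z_0 + jZ_L·tanβl)
     = 50·(80.5 + j122)/(50 + j196)

Z_in ≈ 34.1 − j11.8 Ω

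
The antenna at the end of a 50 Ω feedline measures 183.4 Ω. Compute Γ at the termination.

Γ = 0.572

Γ = (Z_L − Z_0)/(Z_L + Z_0) = (183.4 − 50)/(183.4 + 50) = 133.4/233.4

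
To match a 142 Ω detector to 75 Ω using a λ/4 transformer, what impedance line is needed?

Z_qwt ≈ 103 Ω

Z_qwt = √(Z_0·R_L) = √(75 × 142) = √10650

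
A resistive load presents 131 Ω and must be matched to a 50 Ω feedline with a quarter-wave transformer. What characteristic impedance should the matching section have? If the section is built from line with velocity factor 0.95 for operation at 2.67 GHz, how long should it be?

Z_qwt = √(Z_0·R_L) = √(50 × 131) = √6550
λ = 0.95·c/f = 0.107 m, so l = λ/4 = 0.0267 m

Z_qwt ≈ 80.9 Ω; length ≈ 2.67 cm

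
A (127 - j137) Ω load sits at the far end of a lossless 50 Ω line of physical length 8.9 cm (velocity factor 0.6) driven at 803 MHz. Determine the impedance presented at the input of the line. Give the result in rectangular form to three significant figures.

λ = v/f = 0.6·c / 803 MHz = 0.224 m
βl = 2π·l/λ = 2π × 0.397 = 143°
tan(βl) = tan(143°) = -0.755
Z_in = Z_0·(Z_L + jZ_0·tanβl)/(Z_0 + jZ_L·tanβl)
     = 50·(127 − j175)/(-53.5 − j95.9)

Z_in ≈ 41.3 + j89.2 Ω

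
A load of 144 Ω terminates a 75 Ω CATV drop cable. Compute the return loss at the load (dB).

Γ = (144 − 75)/(144 + 75) = 0.315
RL = −20·log₁₀|Γ| = −20·log₁₀(0.315)

RL ≈ 10 dB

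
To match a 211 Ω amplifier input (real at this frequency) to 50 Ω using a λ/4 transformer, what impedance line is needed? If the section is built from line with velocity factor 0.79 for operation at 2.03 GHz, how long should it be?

Z_qwt = √(Z_0·R_L) = √(50 × 211) = √10550
λ = 0.79·c/f = 0.117 m, so l = λ/4 = 0.0292 m

Z_qwt ≈ 103 Ω; length ≈ 2.92 cm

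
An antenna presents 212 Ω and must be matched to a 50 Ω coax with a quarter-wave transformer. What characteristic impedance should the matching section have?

Z_qwt ≈ 103 Ω

Z_qwt = √(Z_0·R_L) = √(50 × 212) = √10600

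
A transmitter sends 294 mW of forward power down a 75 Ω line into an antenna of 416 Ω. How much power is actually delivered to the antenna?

P_delivered ≈ 152 mW

Γ = (416 − 75)/(416 + 75) = 0.695
|Γ|² = 0.482
P_refl = |Γ|²·P_inc = 142 mW, P_del = (1 − |Γ|²)·P_inc = 152 mW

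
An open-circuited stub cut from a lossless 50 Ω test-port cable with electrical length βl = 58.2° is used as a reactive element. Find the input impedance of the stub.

tan(βl) = 1.61
For an open-circuited stub, Z_in = −jZ_0·cot(βl) = −jZ_0/tan(βl)

Z_in ≈ −j31 Ω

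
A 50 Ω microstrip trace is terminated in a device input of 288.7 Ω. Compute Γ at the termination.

Γ = (Z_L − Z_0)/(Z_L + Z_0) = (288.7 − 50)/(288.7 + 50) = 238.7/338.7

Γ = 0.705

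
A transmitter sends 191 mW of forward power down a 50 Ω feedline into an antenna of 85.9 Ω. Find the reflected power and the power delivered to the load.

Γ = (85.9 − 50)/(85.9 + 50) = 0.264
|Γ|² = 0.0698
P_refl = |Γ|²·P_inc = 13.3 mW, P_del = (1 − |Γ|²)·P_inc = 178 mW

P_reflected ≈ 13.3 mW; P_delivered ≈ 178 mW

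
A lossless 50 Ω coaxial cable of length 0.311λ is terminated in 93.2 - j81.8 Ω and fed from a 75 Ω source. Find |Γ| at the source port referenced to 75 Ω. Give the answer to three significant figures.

βl = 2π × 0.311 = 112°
tan(βl) = -2.48
Z_in = Z_0·(Z_L + jZ_0·tanβl)/(Z_0 + jZ_L·tanβl) = 21.7 + j34.5 Ω
Γ_s = (Z_in − Z_s)/(Z_in + Z_s) = (-53.3 + j34.5)/(96.7 + j34.5), |Γ_s| = 0.618

|Γ| ≈ 0.618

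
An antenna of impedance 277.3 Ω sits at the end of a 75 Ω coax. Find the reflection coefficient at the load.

Γ = 0.574

Γ = (Z_L − Z_0)/(Z_L + Z_0) = (277.3 − 75)/(277.3 + 75) = 202.3/352.3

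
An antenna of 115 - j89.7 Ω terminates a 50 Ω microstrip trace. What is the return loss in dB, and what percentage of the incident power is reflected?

Γ = (65 − j89.7)/(165 − j89.7), |Γ| = 0.59
RL = −20·log₁₀(0.59) = 4.59 dB
P_refl/P_inc = |Γ|² = 0.348

RL ≈ 4.59 dB; 34.8% of incident power reflected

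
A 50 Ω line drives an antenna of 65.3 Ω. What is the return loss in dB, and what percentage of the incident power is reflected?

Γ = (65.3 − 50)/(65.3 + 50) = 0.133
RL = −20·log₁₀(0.133) = 17.5 dB
P_refl/P_inc = |Γ|² = 0.0176

RL ≈ 17.5 dB; 1.76% of incident power reflected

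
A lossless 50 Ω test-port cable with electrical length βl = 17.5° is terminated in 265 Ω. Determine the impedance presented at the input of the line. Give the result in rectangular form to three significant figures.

tan(βl) = tan(17.5°) = 0.315
Z_in = Z_0·(Z_L + jZ_0·tanβl)/(Z_0 + jZ_L·tanβl)
     = 50·(265 + j15.8)/(50 + j83.6)

Z_in ≈ 76.8 − j113 Ω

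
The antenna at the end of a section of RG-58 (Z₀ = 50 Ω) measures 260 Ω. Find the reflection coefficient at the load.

Γ = 0.677

Γ = (Z_L − Z_0)/(Z_L + Z_0) = (260 − 50)/(260 + 50) = 210/310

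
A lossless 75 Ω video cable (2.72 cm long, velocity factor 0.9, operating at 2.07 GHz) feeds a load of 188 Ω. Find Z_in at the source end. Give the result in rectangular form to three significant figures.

Z_in ≈ 31.7 − j16.6 Ω

λ = v/f = 0.9·c / 2.07 GHz = 0.13 m
βl = 2π·l/λ = 2π × 0.209 = 75.1°
tan(βl) = tan(75.1°) = 3.75
Z_in = Z_0·(Z_L + jZ_0·tanβl)/(Z_0 + jZ_L·tanβl)
     = 75·(188 + j281)/(75 + j705)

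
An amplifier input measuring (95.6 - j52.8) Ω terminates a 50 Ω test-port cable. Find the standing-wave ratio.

VSWR ≈ 2.64

Γ = (Z_L − Z_0)/(Z_L + Z_0) = (45.6 − j52.8)/(145.6 − j52.8)
|Γ| = 69.8/155 = 0.45
VSWR = (1 + |Γ|)/(1 − |Γ|) = 1.45/0.55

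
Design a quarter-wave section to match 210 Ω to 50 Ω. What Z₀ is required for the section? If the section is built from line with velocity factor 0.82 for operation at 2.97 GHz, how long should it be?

Z_qwt ≈ 102 Ω; length ≈ 2.07 cm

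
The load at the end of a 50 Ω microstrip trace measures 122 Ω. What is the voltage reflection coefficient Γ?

Γ = (Z_L − Z_0)/(Z_L + Z_0) = (122 − 50)/(122 + 50) = 72/172

Γ = 0.419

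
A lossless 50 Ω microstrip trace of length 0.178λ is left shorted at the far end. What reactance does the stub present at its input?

X_in ≈ 103 Ω (inductive)

βl = 2π × 0.178 = 64.1°
tan(βl) = 2.06
For a shorted stub, Z_in = jZ_0·tan(βl)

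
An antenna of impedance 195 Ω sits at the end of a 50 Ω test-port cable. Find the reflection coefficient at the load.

Γ = 0.592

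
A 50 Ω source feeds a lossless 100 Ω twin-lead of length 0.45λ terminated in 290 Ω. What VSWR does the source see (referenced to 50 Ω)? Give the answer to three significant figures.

VSWR ≈ 5.42

βl = 2π × 0.45 = 162°
tan(βl) = -0.325
Z_in = Z_0·(Z_L + jZ_0·tanβl)/(Z_0 + jZ_L·tanβl) = 170 + j128 Ω
Γ_s = (Z_in − Z_s)/(Z_in + Z_s) = (120 + j128)/(220 + j128), |Γ_s| = 0.689
VSWR = (1 + |Γ_s|)/(1 − |Γ_s|)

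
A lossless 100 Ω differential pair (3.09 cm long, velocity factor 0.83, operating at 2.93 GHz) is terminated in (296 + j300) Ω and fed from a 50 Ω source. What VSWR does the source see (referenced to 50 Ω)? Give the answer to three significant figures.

VSWR ≈ 5.63

λ = v/f = 0.83·c / 2.93 GHz = 0.085 m
βl = 2π·l/λ = 2π × 0.364 = 131°
tan(βl) = -1.15
Z_in = Z_0·(Z_L + jZ_0·tanβl)/(Z_0 + jZ_L·tanβl) = 21.9 + j58.1 Ω
Γ_s = (Z_in − Z_s)/(Z_in + Z_s) = (-28.1 + j58.1)/(71.9 + j58.1), |Γ_s| = 0.699
VSWR = (1 + |Γ_s|)/(1 − |Γ_s|)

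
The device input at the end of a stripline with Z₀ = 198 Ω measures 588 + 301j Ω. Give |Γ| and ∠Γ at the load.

Γ = (Z_L − Z_0)/(Z_L + Z_0) = (390 + j301)/(786 + j301)
|Γ| = 493/842 = 0.585

Γ ≈ 0.585 ∠ 16.7°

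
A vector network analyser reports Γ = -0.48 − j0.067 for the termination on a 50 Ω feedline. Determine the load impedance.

Z_L ≈ 17.4 − j3.05 Ω

Z_L = Z_0·(1 + Γ)/(1 − Γ) = 50·(0.52 − j0.067)/(1.48 + j0.067)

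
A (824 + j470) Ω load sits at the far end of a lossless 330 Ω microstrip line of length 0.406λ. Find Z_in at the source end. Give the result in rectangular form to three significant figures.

Z_in ≈ 180 + j282 Ω

βl = 2π × 0.406 = 146°
tan(βl) = tan(146°) = -0.67
Z_in = Z_0·(Z_L + jZ_0·tanβl)/(Z_0 + jZ_L·tanβl)
     = 330·(824 + j249)/(645 − j552)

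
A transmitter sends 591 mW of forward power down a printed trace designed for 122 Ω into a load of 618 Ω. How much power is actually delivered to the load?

P_delivered ≈ 325 mW

Γ = (618 − 122)/(618 + 122) = 0.67
|Γ|² = 0.449
P_refl = |Γ|²·P_inc = 266 mW, P_del = (1 − |Γ|²)·P_inc = 325 mW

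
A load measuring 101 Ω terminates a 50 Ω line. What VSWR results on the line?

Γ = (101 − 50)/(101 + 50) = 0.338
VSWR = (1 + 0.338)/(1 − 0.338)

VSWR ≈ 2.02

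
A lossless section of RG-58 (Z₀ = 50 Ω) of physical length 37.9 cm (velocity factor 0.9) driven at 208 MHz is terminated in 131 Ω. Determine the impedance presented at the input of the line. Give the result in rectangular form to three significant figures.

Z_in ≈ 20.3 + j11.4 Ω

λ = v/f = 0.9·c / 208 MHz = 1.3 m
βl = 2π·l/λ = 2π × 0.292 = 105°
tan(βl) = tan(105°) = -3.7
Z_in = Z_0·(Z_L + jZ_0·tanβl)/(Z_0 + jZ_L·tanβl)
     = 50·(131 − j185)/(50 − j485)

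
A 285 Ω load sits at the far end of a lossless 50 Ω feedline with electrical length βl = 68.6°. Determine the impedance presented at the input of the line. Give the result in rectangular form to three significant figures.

tan(βl) = tan(68.6°) = 2.55
Z_in = Z_0·(Z_L + jZ_0·tanβl)/(Z_0 + jZ_L·tanβl)
     = 50·(285 + j128)/(50 + j727)

Z_in ≈ 10.1 − j18.9 Ω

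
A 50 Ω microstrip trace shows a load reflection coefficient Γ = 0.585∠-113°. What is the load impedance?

Z_L = Z_0·(1 + Γ)/(1 − Γ) = 50·(0.771 − j0.538)/(1.23 + j0.538)

Z_L ≈ 18.3 − j29.9 Ω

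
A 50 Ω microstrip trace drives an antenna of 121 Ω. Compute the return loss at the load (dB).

Γ = (121 − 50)/(121 + 50) = 0.415
RL = −20·log₁₀|Γ| = −20·log₁₀(0.415)

RL ≈ 7.63 dB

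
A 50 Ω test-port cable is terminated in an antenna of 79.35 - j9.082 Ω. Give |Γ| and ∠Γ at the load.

Γ = (Z_L − Z_0)/(Z_L + Z_0) = (29.35 − j9.082)/(129.3 − j9.082)
|Γ| = 30.7/130 = 0.237

Γ ≈ 0.237 ∠ -13.2°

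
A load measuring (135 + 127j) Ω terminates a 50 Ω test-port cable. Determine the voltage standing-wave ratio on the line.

VSWR ≈ 5.27

Γ = (Z_L − Z_0)/(Z_L + Z_0) = (85 + j127)/(185 + j127)
|Γ| = 153/224 = 0.681
VSWR = (1 + |Γ|)/(1 − |Γ|) = 1.68/0.319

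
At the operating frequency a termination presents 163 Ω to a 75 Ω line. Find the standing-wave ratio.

Γ = (163 − 75)/(163 + 75) = 0.37
VSWR = (1 + 0.37)/(1 − 0.37)

VSWR ≈ 2.17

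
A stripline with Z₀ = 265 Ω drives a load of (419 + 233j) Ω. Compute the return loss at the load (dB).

Γ = (154 + j233)/(684 + j233), |Γ| = 0.387
RL = −20·log₁₀|Γ| = −20·log₁₀(0.387)

RL ≈ 8.26 dB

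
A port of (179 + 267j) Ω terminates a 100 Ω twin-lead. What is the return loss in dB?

Γ = (79 + j267)/(279 + j267), |Γ| = 0.721
RL = −20·log₁₀|Γ| = −20·log₁₀(0.721)

RL ≈ 2.84 dB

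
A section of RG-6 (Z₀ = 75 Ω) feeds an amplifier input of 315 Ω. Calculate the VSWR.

VSWR ≈ 4.2

For a purely resistive load, VSWR = R_L/Z_0 or Z_0/R_L (whichever > 1) = 315/75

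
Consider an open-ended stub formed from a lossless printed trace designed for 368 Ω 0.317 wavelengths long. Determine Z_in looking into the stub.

βl = 2π × 0.317 = 114°
tan(βl) = -2.23
For an open-ended stub, Z_in = −jZ_0·cot(βl) = −jZ_0/tan(βl)

Z_in ≈ +j165 Ω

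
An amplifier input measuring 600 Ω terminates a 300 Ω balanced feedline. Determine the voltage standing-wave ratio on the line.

VSWR ≈ 2

Γ = (600 − 300)/(600 + 300) = 0.333
VSWR = (1 + 0.333)/(1 − 0.333)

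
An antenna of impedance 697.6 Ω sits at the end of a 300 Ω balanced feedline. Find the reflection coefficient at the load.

Γ = (Z_L − Z_0)/(Z_L + Z_0) = (697.6 − 300)/(697.6 + 300) = 397.6/997.6

Γ = 0.399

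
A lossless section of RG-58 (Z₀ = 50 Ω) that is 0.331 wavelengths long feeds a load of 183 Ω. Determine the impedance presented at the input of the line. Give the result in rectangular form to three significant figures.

Z_in ≈ 17.5 + j25.2 Ω

βl = 2π × 0.331 = 119°
tan(βl) = tan(119°) = -1.79
Z_in = Z_0·(Z_L + jZ_0·tanβl)/(Z_0 + jZ_L·tanβl)
     = 50·(183 − j89.6)/(50 − j328)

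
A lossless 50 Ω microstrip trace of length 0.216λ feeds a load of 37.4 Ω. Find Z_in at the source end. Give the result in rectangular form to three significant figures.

βl = 2π × 0.216 = 77.8°
tan(βl) = tan(77.8°) = 4.61
Z_in = Z_0·(Z_L + jZ_0·tanβl)/(Z_0 + jZ_L·tanβl)
     = 50·(37.4 + j230)/(50 + j172)

Z_in ≈ 64.6 + j7.88 Ω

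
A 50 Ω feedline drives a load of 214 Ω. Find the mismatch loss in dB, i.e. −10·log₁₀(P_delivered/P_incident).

Γ = (214 − 50)/(214 + 50) = 0.621
|Γ|² = 0.386, so P_del/P_inc = 1 − |Γ|² = 0.614
ML = −10·log₁₀(1 − |Γ|²)

mismatch loss ≈ 2.12 dB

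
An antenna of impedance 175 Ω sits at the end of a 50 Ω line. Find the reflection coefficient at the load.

Γ = (Z_L − Z_0)/(Z_L + Z_0) = (175 − 50)/(175 + 50) = 125/225

Γ = 0.556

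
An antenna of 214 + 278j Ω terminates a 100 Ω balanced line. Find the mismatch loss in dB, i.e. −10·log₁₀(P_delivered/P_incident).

mismatch loss ≈ 3.13 dB

Γ = (114 + j278)/(314 + j278), |Γ| = 0.716
|Γ|² = 0.513, so P_del/P_inc = 1 − |Γ|² = 0.487
ML = −10·log₁₀(1 − |Γ|²)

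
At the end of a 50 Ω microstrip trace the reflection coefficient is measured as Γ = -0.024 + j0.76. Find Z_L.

Z_L = Z_0·(1 + Γ)/(1 − Γ) = 50·(0.976 + j0.76)/(1.02 − j0.76)

Z_L ≈ 13 + j46.7 Ω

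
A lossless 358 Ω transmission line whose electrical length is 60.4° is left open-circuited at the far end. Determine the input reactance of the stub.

X_in ≈ -203 Ω (capacitive)

tan(βl) = 1.76
For an open-circuited stub, Z_in = −jZ_0·cot(βl) = −jZ_0/tan(βl)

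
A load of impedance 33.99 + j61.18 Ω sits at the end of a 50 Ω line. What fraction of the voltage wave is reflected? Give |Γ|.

|Γ| ≈ 0.609

Γ = (Z_L − Z_0)/(Z_L + Z_0) = (-16.01 + j61.18)/(83.99 + j61.18)
|Γ| = 63.2/104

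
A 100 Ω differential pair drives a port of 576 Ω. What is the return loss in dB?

RL ≈ 3.05 dB

Γ = (576 − 100)/(576 + 100) = 0.704
RL = −20·log₁₀|Γ| = −20·log₁₀(0.704)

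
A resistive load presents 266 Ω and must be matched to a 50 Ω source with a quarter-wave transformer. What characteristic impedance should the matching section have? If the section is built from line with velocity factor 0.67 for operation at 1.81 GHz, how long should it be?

Z_qwt = √(Z_0·R_L) = √(50 × 266) = √13300
λ = 0.67·c/f = 0.111 m, so l = λ/4 = 0.0278 m

Z_qwt ≈ 115 Ω; length ≈ 2.78 cm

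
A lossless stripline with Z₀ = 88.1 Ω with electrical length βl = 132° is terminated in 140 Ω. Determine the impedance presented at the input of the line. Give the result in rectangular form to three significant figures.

tan(βl) = tan(132°) = -1.11
Z_in = Z_0·(Z_L + jZ_0·tanβl)/(Z_0 + jZ_L·tanβl)
     = 88.1·(140 − j97.8)/(88.1 − j155)

Z_in ≈ 76 + j36.3 Ω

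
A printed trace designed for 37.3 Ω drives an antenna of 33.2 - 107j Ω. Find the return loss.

Γ = (-4.1 − j107)/(70.5 − j107), |Γ| = 0.836
RL = −20·log₁₀|Γ| = −20·log₁₀(0.836)

RL ≈ 1.56 dB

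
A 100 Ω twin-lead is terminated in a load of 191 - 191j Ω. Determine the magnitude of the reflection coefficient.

Γ = (Z_L − Z_0)/(Z_L + Z_0) = (91 − j191)/(291 − j191)
|Γ| = 212/348

|Γ| ≈ 0.608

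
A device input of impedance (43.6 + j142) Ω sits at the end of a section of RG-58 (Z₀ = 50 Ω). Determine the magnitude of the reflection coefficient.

Γ = (Z_L − Z_0)/(Z_L + Z_0) = (-6.4 + j142)/(93.6 + j142)
|Γ| = 142/170

|Γ| ≈ 0.836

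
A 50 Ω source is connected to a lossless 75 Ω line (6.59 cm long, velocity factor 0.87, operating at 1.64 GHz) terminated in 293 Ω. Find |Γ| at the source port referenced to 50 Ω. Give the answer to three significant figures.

λ = v/f = 0.87·c / 1.64 GHz = 0.159 m
βl = 2π·l/λ = 2π × 0.414 = 149°
tan(βl) = -0.599
Z_in = Z_0·(Z_L + jZ_0·tanβl)/(Z_0 + jZ_L·tanβl) = 61.5 + j98.9 Ω
Γ_s = (Z_in − Z_s)/(Z_in + Z_s) = (11.5 + j98.9)/(111 + j98.9), |Γ_s| = 0.668

|Γ| ≈ 0.668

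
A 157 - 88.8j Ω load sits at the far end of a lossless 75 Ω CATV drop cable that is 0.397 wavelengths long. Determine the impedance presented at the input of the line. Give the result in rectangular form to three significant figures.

βl = 2π × 0.397 = 143°
tan(βl) = tan(143°) = -0.756
Z_in = Z_0·(Z_L + jZ_0·tanβl)/(Z_0 + jZ_L·tanβl)
     = 75·(157 − j145)/(7.89 − j119)

Z_in ≈ 98.1 + j92.7 Ω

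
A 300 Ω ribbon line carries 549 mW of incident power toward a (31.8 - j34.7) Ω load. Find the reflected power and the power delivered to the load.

|Γ| = |(-268.2 − j34.7)/(331.8 − j34.7)| = 0.811
|Γ|² = 0.657
P_refl = |Γ|²·P_inc = 361 mW, P_del = (1 − |Γ|²)·P_inc = 188 mW

P_reflected ≈ 361 mW; P_delivered ≈ 188 mW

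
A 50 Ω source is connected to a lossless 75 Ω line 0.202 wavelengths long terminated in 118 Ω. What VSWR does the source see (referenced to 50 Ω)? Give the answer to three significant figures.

VSWR ≈ 1.3

βl = 2π × 0.202 = 72.7°
tan(βl) = 3.21
Z_in = Z_0·(Z_L + jZ_0·tanβl)/(Z_0 + jZ_L·tanβl) = 50.3 − j13.4 Ω
Γ_s = (Z_in − Z_s)/(Z_in + Z_s) = (0.316 − j13.4)/(100 − j13.4), |Γ_s| = 0.132
VSWR = (1 + |Γ_s|)/(1 − |Γ_s|)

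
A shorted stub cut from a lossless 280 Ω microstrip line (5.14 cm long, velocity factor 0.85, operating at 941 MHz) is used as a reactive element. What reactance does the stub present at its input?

X_in ≈ 703 Ω (inductive)

λ = v/f = 0.85·c / 941 MHz = 0.271 m
βl = 2π·l/λ = 2π × 0.19 = 68.3°
tan(βl) = 2.51
For a shorted stub, Z_in = jZ_0·tan(βl)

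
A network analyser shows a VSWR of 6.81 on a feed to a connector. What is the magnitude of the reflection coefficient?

|Γ| ≈ 0.744

|Γ| = (S − 1)/(S + 1) = (6.81 − 1)/(6.81 + 1) = 5.81/7.81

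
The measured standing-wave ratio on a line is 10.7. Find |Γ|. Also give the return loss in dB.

|Γ| ≈ 0.829; return loss ≈ 1.63 dB

|Γ| = (S − 1)/(S + 1) = (10.7 − 1)/(10.7 + 1) = 9.7/11.7
RL = −20·log₁₀|Γ| = −20·log₁₀(0.829)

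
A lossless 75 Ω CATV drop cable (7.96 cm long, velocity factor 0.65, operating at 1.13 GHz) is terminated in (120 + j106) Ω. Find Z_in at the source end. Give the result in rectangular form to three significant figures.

Z_in ≈ 64.3 + j83.6 Ω

λ = v/f = 0.65·c / 1.13 GHz = 0.173 m
βl = 2π·l/λ = 2π × 0.461 = 166°
tan(βl) = tan(166°) = -0.248
Z_in = Z_0·(Z_L + jZ_0·tanβl)/(Z_0 + jZ_L·tanβl)
     = 75·(120 + j87.4)/(101 − j29.8)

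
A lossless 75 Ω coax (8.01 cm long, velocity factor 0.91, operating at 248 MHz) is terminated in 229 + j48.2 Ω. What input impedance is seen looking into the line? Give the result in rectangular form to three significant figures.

λ = v/f = 0.91·c / 248 MHz = 1.1 m
βl = 2π·l/λ = 2π × 0.0728 = 26.2°
tan(βl) = tan(26.2°) = 0.492
Z_in = Z_0·(Z_L + jZ_0·tanβl)/(Z_0 + jZ_L·tanβl)
     = 75·(229 + j85.1)/(51.3 + j113)

Z_in ≈ 104 − j105 Ω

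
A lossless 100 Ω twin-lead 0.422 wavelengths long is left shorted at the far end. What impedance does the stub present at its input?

βl = 2π × 0.422 = 152°
tan(βl) = -0.534
For a shorted stub, Z_in = jZ_0·tan(βl)

Z_in ≈ −j53.4 Ω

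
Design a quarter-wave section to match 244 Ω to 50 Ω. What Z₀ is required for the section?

Z_qwt ≈ 110 Ω

Z_qwt = √(Z_0·R_L) = √(50 × 244) = √12200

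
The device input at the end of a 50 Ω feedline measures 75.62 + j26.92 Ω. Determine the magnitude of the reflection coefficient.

Γ = (Z_L − Z_0)/(Z_L + Z_0) = (25.62 + j26.92)/(125.6 + j26.92)
|Γ| = 37.2/128

|Γ| ≈ 0.289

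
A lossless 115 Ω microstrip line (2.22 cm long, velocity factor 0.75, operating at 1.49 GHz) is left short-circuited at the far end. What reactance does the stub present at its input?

X_in ≈ 152 Ω (inductive)

λ = v/f = 0.75·c / 1.49 GHz = 0.151 m
βl = 2π·l/λ = 2π × 0.147 = 52.9°
tan(βl) = 1.32
For a short-circuited stub, Z_in = jZ_0·tan(βl)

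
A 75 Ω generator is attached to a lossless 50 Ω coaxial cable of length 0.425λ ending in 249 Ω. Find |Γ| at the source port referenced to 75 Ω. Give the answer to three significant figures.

βl = 2π × 0.425 = 153°
tan(βl) = -0.51
Z_in = Z_0·(Z_L + jZ_0·tanβl)/(Z_0 + jZ_L·tanβl) = 42.2 + j81.5 Ω
Γ_s = (Z_in − Z_s)/(Z_in + Z_s) = (-32.8 + j81.5)/(117 + j81.5), |Γ_s| = 0.616

|Γ| ≈ 0.616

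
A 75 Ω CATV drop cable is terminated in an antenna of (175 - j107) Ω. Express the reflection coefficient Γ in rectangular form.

Γ ≈ 0.493 − j0.217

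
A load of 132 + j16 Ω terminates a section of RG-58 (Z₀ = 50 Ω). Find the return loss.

Γ = (82 + j16)/(182 + j16), |Γ| = 0.457
RL = −20·log₁₀|Γ| = −20·log₁₀(0.457)

RL ≈ 6.8 dB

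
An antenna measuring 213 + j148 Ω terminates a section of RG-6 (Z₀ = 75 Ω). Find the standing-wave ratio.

VSWR ≈ 4.33

Γ = (Z_L − Z_0)/(Z_L + Z_0) = (138 + j148)/(288 + j148)
|Γ| = 202/324 = 0.625
VSWR = (1 + |Γ|)/(1 − |Γ|) = 1.62/0.375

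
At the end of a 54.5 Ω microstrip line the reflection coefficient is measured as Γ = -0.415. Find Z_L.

Z_L = Z_0·(1 + Γ)/(1 − Γ) = 54.5·(0.585)/(1.42)

Z_L ≈ 22.5 Ω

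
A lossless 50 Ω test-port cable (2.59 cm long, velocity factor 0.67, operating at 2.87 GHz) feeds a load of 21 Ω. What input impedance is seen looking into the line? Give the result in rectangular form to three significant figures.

Z_in ≈ 37.4 − j36.6 Ω

λ = v/f = 0.67·c / 2.87 GHz = 0.07 m
βl = 2π·l/λ = 2π × 0.37 = 133°
tan(βl) = tan(133°) = -1.07
Z_in = Z_0·(Z_L + jZ_0·tanβl)/(Z_0 + jZ_L·tanβl)
     = 50·(21 − j53.4)/(50 − j22.4)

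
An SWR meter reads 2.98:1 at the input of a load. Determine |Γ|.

|Γ| ≈ 0.497

|Γ| = (S − 1)/(S + 1) = (2.98 − 1)/(2.98 + 1) = 1.98/3.98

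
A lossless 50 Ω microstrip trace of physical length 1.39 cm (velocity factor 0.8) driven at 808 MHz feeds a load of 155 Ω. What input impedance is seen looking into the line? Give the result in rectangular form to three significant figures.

Z_in ≈ 90 − j69.3 Ω

λ = v/f = 0.8·c / 808 MHz = 0.297 m
βl = 2π·l/λ = 2π × 0.0468 = 16.8°
tan(βl) = tan(16.8°) = 0.303
Z_in = Z_0·(Z_L + jZ_0·tanβl)/(Z_0 + jZ_L·tanβl)
     = 50·(155 + j15.1)/(50 + j46.9)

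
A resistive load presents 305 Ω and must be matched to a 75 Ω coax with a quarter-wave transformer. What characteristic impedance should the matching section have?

Z_qwt ≈ 151 Ω

Z_qwt = √(Z_0·R_L) = √(75 × 305) = √22880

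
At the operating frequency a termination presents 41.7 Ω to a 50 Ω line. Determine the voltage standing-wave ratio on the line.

For a purely resistive load, VSWR = R_L/Z_0 or Z_0/R_L (whichever > 1) = 50/41.7

VSWR ≈ 1.2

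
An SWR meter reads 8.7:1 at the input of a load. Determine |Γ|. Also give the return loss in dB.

|Γ| = (S − 1)/(S + 1) = (8.7 − 1)/(8.7 + 1) = 7.7/9.7
RL = −20·log₁₀|Γ| = −20·log₁₀(0.794)

|Γ| ≈ 0.794; return loss ≈ 2.01 dB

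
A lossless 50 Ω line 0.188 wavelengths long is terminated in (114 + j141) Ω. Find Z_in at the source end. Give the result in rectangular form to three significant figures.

Z_in ≈ 12.1 − j33.3 Ω

βl = 2π × 0.188 = 67.7°
tan(βl) = tan(67.7°) = 2.44
Z_in = Z_0·(Z_L + jZ_0·tanβl)/(Z_0 + jZ_L·tanβl)
     = 50·(114 + j263)/(-293 + j278)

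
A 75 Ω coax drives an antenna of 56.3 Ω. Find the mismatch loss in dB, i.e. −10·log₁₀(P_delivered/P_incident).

Γ = (56.3 − 75)/(56.3 + 75) = -0.142
|Γ|² = 0.0203, so P_del/P_inc = 1 − |Γ|² = 0.98
ML = −10·log₁₀(1 − |Γ|²)

mismatch loss ≈ 0.089 dB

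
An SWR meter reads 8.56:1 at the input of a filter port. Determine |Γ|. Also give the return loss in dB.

|Γ| = (S − 1)/(S + 1) = (8.56 − 1)/(8.56 + 1) = 7.56/9.56
RL = −20·log₁₀|Γ| = −20·log₁₀(0.791)

|Γ| ≈ 0.791; return loss ≈ 2.04 dB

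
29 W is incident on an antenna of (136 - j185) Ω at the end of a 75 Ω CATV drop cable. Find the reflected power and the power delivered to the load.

P_reflected ≈ 14 W; P_delivered ≈ 15 W

|Γ| = |(61 − j185)/(211 − j185)| = 0.694
|Γ|² = 0.482
P_refl = |Γ|²·P_inc = 14 W, P_del = (1 − |Γ|²)·P_inc = 15 W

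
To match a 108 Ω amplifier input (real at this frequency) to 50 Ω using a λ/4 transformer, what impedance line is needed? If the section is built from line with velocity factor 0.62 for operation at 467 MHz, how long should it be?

Z_qwt ≈ 73.5 Ω; length ≈ 9.96 cm

Z_qwt = √(Z_0·R_L) = √(50 × 108) = √5400
λ = 0.62·c/f = 0.398 m, so l = λ/4 = 0.0996 m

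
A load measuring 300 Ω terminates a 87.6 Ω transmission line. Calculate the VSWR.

For a purely resistive load, VSWR = R_L/Z_0 or Z_0/R_L (whichever > 1) = 300/87.6

VSWR ≈ 3.42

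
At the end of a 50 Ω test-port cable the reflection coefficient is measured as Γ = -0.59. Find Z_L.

Z_L ≈ 12.9 Ω

Z_L = Z_0·(1 + Γ)/(1 − Γ) = 50·(0.41)/(1.59)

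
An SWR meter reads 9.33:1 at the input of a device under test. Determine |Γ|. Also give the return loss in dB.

|Γ| = (S − 1)/(S + 1) = (9.33 − 1)/(9.33 + 1) = 8.33/10.3
RL = −20·log₁₀|Γ| = −20·log₁₀(0.806)

|Γ| ≈ 0.806; return loss ≈ 1.87 dB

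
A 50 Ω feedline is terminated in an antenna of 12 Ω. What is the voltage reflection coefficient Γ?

Γ = -0.613

Γ = (Z_L − Z_0)/(Z_L + Z_0) = (12 − 50)/(12 + 50) = -38/62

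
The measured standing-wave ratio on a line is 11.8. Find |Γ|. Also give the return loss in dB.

|Γ| ≈ 0.844; return loss ≈ 1.48 dB

|Γ| = (S − 1)/(S + 1) = (11.8 − 1)/(11.8 + 1) = 10.8/12.8
RL = −20·log₁₀|Γ| = −20·log₁₀(0.844)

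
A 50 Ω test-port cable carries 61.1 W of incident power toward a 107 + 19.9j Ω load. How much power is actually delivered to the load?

|Γ| = |(57 + j19.9)/(157 + j19.9)| = 0.381
|Γ|² = 0.146
P_refl = |Γ|²·P_inc = 8.89 W, P_del = (1 − |Γ|²)·P_inc = 52.2 W

P_delivered ≈ 52.2 W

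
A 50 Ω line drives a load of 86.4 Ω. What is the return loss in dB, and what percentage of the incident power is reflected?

RL ≈ 11.5 dB; 7.12% of incident power reflected

Γ = (86.4 − 50)/(86.4 + 50) = 0.267
RL = −20·log₁₀(0.267) = 11.5 dB
P_refl/P_inc = |Γ|² = 0.0712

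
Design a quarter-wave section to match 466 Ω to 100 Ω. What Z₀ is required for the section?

Z_qwt ≈ 216 Ω

Z_qwt = √(Z_0·R_L) = √(100 × 466) = √46600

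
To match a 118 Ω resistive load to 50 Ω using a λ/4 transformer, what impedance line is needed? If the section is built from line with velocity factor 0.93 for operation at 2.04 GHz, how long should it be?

Z_qwt = √(Z_0·R_L) = √(50 × 118) = √5900
λ = 0.93·c/f = 0.137 m, so l = λ/4 = 0.0342 m

Z_qwt ≈ 76.8 Ω; length ≈ 3.42 cm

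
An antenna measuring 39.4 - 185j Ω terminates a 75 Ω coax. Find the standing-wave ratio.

VSWR ≈ 13.9

Γ = (Z_L − Z_0)/(Z_L + Z_0) = (-35.6 − j185)/(114.4 − j185)
|Γ| = 188/218 = 0.866
VSWR = (1 + |Γ|)/(1 − |Γ|) = 1.87/0.134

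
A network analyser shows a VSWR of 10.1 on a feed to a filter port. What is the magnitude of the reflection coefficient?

|Γ| ≈ 0.82

|Γ| = (S − 1)/(S + 1) = (10.1 − 1)/(10.1 + 1) = 9.1/11.1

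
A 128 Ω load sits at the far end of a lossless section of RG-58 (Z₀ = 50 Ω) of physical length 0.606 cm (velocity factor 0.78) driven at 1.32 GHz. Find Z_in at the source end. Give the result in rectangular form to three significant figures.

λ = v/f = 0.78·c / 1.32 GHz = 0.177 m
βl = 2π·l/λ = 2π × 0.0342 = 12.3°
tan(βl) = tan(12.3°) = 0.218
Z_in = Z_0·(Z_L + jZ_0·tanβl)/(Z_0 + jZ_L·tanβl)
     = 50·(128 + j10.9)/(50 + j27.9)

Z_in ≈ 102 − j46.2 Ω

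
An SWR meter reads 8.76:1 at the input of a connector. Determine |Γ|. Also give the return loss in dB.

|Γ| = (S − 1)/(S + 1) = (8.76 − 1)/(8.76 + 1) = 7.76/9.76
RL = −20·log₁₀|Γ| = −20·log₁₀(0.795)

|Γ| ≈ 0.795; return loss ≈ 1.99 dB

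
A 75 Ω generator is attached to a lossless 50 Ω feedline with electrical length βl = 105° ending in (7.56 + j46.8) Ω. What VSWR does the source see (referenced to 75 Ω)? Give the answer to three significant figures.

VSWR ≈ 15.9

tan(βl) = -3.73
Z_in = Z_0·(Z_L + jZ_0·tanβl)/(Z_0 + jZ_L·tanβl) = 5.5 − j30.4 Ω
Γ_s = (Z_in − Z_s)/(Z_in + Z_s) = (-69.5 − j30.4)/(80.5 − j30.4), |Γ_s| = 0.882
VSWR = (1 + |Γ_s|)/(1 − |Γ_s|)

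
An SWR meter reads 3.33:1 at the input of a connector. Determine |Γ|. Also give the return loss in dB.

|Γ| ≈ 0.538; return loss ≈ 5.38 dB

|Γ| = (S − 1)/(S + 1) = (3.33 − 1)/(3.33 + 1) = 2.33/4.33
RL = −20·log₁₀|Γ| = −20·log₁₀(0.538)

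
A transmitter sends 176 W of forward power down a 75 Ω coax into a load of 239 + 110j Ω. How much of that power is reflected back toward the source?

|Γ| = |(164 + j110)/(314 + j110)| = 0.594
|Γ|² = 0.352
P_refl = |Γ|²·P_inc = 62 W, P_del = (1 − |Γ|²)·P_inc = 114 W

P_reflected ≈ 62 W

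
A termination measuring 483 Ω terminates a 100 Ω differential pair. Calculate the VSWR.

VSWR ≈ 4.83

For a purely resistive load, VSWR = R_L/Z_0 or Z_0/R_L (whichever > 1) = 483/100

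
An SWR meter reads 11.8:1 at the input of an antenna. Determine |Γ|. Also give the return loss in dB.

|Γ| ≈ 0.844; return loss ≈ 1.48 dB

|Γ| = (S − 1)/(S + 1) = (11.8 − 1)/(11.8 + 1) = 10.8/12.8
RL = −20·log₁₀|Γ| = −20·log₁₀(0.844)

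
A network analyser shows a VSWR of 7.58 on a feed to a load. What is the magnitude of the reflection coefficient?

|Γ| ≈ 0.767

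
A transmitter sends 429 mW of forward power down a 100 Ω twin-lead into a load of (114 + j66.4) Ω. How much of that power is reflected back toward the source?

P_reflected ≈ 39.3 mW

|Γ| = |(14 + j66.4)/(214 + j66.4)| = 0.303
|Γ|² = 0.0917
P_refl = |Γ|²·P_inc = 39.3 mW, P_del = (1 − |Γ|²)·P_inc = 390 mW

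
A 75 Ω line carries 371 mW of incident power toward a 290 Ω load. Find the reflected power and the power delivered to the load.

P_reflected ≈ 129 mW; P_delivered ≈ 242 mW

Γ = (290 − 75)/(290 + 75) = 0.589
|Γ|² = 0.347
P_refl = |Γ|²·P_inc = 129 mW, P_del = (1 − |Γ|²)·P_inc = 242 mW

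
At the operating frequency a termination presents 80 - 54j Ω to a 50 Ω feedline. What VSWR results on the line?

VSWR ≈ 2.56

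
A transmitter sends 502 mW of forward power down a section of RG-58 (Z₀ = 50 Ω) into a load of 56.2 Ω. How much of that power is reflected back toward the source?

Γ = (56.2 − 50)/(56.2 + 50) = 0.0584
|Γ|² = 0.00341
P_refl = |Γ|²·P_inc = 1.71 mW, P_del = (1 − |Γ|²)·P_inc = 500 mW

P_reflected ≈ 1.71 mW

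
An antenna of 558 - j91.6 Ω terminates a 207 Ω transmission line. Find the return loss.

Γ = (351 − j91.6)/(765 − j91.6), |Γ| = 0.471
RL = −20·log₁₀|Γ| = −20·log₁₀(0.471)

RL ≈ 6.54 dB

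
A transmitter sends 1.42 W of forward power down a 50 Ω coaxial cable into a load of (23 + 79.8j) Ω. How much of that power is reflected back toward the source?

P_reflected ≈ 0.862 W

|Γ| = |(-27 + j79.8)/(73 + j79.8)| = 0.779
|Γ|² = 0.607
P_refl = |Γ|²·P_inc = 0.862 W, P_del = (1 − |Γ|²)·P_inc = 0.558 W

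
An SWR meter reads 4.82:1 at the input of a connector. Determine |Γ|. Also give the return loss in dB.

|Γ| = (S − 1)/(S + 1) = (4.82 − 1)/(4.82 + 1) = 3.82/5.82
RL = −20·log₁₀|Γ| = −20·log₁₀(0.656)

|Γ| ≈ 0.656; return loss ≈ 3.66 dB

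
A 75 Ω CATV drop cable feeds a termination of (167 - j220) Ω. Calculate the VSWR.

Γ = (Z_L − Z_0)/(Z_L + Z_0) = (92 − j220)/(242 − j220)
|Γ| = 238/327 = 0.729
VSWR = (1 + |Γ|)/(1 − |Γ|) = 1.73/0.271

VSWR ≈ 6.38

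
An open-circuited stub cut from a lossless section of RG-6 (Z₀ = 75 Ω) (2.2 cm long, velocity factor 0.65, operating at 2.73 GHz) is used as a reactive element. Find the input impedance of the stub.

Z_in ≈ +j28.6 Ω

λ = v/f = 0.65·c / 2.73 GHz = 0.0714 m
βl = 2π·l/λ = 2π × 0.308 = 111°
tan(βl) = -2.62
For an open-circuited stub, Z_in = −jZ_0·cot(βl) = −jZ_0/tan(βl)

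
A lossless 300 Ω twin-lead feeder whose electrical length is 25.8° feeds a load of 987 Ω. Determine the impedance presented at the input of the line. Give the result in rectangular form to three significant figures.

tan(βl) = tan(25.8°) = 0.483
Z_in = Z_0·(Z_L + jZ_0·tanβl)/(Z_0 + jZ_L·tanβl)
     = 300·(987 + j145)/(300 + j477)

Z_in ≈ 345 − j404 Ω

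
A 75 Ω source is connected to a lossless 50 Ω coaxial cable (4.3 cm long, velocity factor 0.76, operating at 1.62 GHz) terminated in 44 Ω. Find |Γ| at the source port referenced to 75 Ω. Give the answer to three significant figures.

λ = v/f = 0.76·c / 1.62 GHz = 0.141 m
βl = 2π·l/λ = 2π × 0.306 = 110°
tan(βl) = -2.75
Z_in = Z_0·(Z_L + jZ_0·tanβl)/(Z_0 + jZ_L·tanβl) = 54.9 − j4.53 Ω
Γ_s = (Z_in − Z_s)/(Z_in + Z_s) = (-20.1 − j4.53)/(130 − j4.53), |Γ_s| = 0.158

|Γ| ≈ 0.158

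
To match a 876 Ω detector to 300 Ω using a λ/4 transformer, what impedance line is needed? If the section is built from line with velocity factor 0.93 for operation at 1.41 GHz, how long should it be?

Z_qwt ≈ 513 Ω; length ≈ 4.95 cm

Z_qwt = √(Z_0·R_L) = √(300 × 876) = √262800
λ = 0.93·c/f = 0.198 m, so l = λ/4 = 0.0495 m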